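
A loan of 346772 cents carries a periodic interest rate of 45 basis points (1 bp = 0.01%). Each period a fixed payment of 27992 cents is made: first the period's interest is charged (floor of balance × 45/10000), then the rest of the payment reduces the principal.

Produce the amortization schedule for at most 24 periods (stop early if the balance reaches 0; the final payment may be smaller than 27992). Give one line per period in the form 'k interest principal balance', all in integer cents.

1 1560 26432 320340
2 1441 26551 293789
3 1322 26670 267119
4 1202 26790 240329
5 1081 26911 213418
6 960 27032 186386
7 838 27154 159232
8 716 27276 131956
9 593 27399 104557
10 470 27522 77035
11 346 27646 49389
12 222 27770 21619
13 97 21619 0

1. interest=⌊346772·45/10000⌋=1560; principal=27992-1560=26432; balance=346772-26432=320340
2. interest=⌊320340·45/10000⌋=1441; principal=27992-1441=26551; balance=320340-26551=293789
3. interest=⌊293789·45/10000⌋=1322; principal=27992-1322=26670; balance=293789-26670=267119
4. interest=⌊267119·45/10000⌋=1202; principal=27992-1202=26790; balance=267119-26790=240329
5. interest=⌊240329·45/10000⌋=1081; principal=27992-1081=26911; balance=240329-26911=213418
6. interest=⌊213418·45/10000⌋=960; principal=27992-960=27032; balance=213418-27032=186386
7. interest=⌊186386·45/10000⌋=838; principal=27992-838=27154; balance=186386-27154=159232
8. interest=⌊159232·45/10000⌋=716; principal=27992-716=27276; balance=159232-27276=131956
9. interest=⌊131956·45/10000⌋=593; principal=27992-593=27399; balance=131956-27399=104557
10. interest=⌊104557·45/10000⌋=470; principal=27992-470=27522; balance=104557-27522=77035
11. interest=⌊77035·45/10000⌋=346; principal=27992-346=27646; balance=77035-27646=49389
12. interest=⌊49389·45/10000⌋=222; principal=27992-222=27770; balance=49389-27770=21619
13. interest=⌊21619·45/10000⌋=97; principal=min(27992-97,21619)=21619; balance=21619-21619=0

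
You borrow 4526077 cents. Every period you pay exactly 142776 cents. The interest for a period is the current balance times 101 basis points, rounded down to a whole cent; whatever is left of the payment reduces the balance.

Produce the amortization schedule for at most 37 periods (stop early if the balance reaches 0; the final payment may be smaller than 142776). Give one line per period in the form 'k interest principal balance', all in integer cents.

1. interest=⌊4526077·101/10000⌋=45713; principal=142776-45713=97063; balance=4526077-97063=4429014
2. interest=⌊4429014·101/10000⌋=44733; principal=142776-44733=98043; balance=4429014-98043=4330971
3. interest=⌊4330971·101/10000⌋=43742; principal=142776-43742=99034; balance=4330971-99034=4231937
4. interest=⌊4231937·101/10000⌋=42742; principal=142776-42742=100034; balance=4231937-100034=4131903
5. interest=⌊4131903·101/10000⌋=41732; principal=142776-41732=101044; balance=4131903-101044=4030859
6. interest=⌊4030859·101/10000⌋=40711; principal=142776-40711=102065; balance=4030859-102065=3928794
7. interest=⌊3928794·101/10000⌋=39680; principal=142776-39680=103096; balance=3928794-103096=3825698
8. interest=⌊3825698·101/10000⌋=38639; principal=142776-38639=104137; balance=3825698-104137=3721561
9. interest=⌊3721561·101/10000⌋=37587; principal=142776-37587=105189; balance=3721561-105189=3616372
10. interest=⌊3616372·101/10000⌋=36525; principal=142776-36525=106251; balance=3616372-106251=3510121
11. interest=⌊3510121·101/10000⌋=35452; principal=142776-35452=107324; balance=3510121-107324=3402797
12. interest=⌊3402797·101/10000⌋=34368; principal=142776-34368=108408; balance=3402797-108408=3294389
13. interest=⌊3294389·101/10000⌋=33273; principal=142776-33273=109503; balance=3294389-109503=3184886
14. interest=⌊3184886·101/10000⌋=32167; principal=142776-32167=110609; balance=3184886-110609=3074277
15. interest=⌊3074277·101/10000⌋=31050; principal=142776-31050=111726; balance=3074277-111726=2962551
16. interest=⌊2962551·101/10000⌋=29921; principal=142776-29921=112855; balance=2962551-112855=2849696
17. interest=⌊2849696·101/10000⌋=28781; principal=142776-28781=113995; balance=2849696-113995=2735701
18. interest=⌊2735701·101/10000⌋=27630; principal=142776-27630=115146; balance=2735701-115146=2620555
19. interest=⌊2620555·101/10000⌋=26467; principal=142776-26467=116309; balance=2620555-116309=2504246
20. interest=⌊2504246·101/10000⌋=25292; principal=142776-25292=117484; balance=2504246-117484=2386762
21. interest=⌊2386762·101/10000⌋=24106; principal=142776-24106=118670; balance=2386762-118670=2268092
22. interest=⌊2268092·101/10000⌋=22907; principal=142776-22907=119869; balance=2268092-119869=2148223
23. interest=⌊2148223·101/10000⌋=21697; principal=142776-21697=121079; balance=2148223-121079=2027144
24. interest=⌊2027144·101/10000⌋=20474; principal=142776-20474=122302; balance=2027144-122302=1904842
25. interest=⌊1904842·101/10000⌋=19238; principal=142776-19238=123538; balance=1904842-123538=1781304
26. interest=⌊1781304·101/10000⌋=17991; principal=142776-17991=124785; balance=1781304-124785=1656519
27. interest=⌊1656519·101/10000⌋=16730; principal=142776-16730=126046; balance=1656519-126046=1530473
28. interest=⌊1530473·101/10000⌋=15457; principal=142776-15457=127319; balance=1530473-127319=1403154
29. interest=⌊1403154·101/10000⌋=14171; principal=142776-14171=128605; balance=1403154-128605=1274549
30. interest=⌊1274549·101/10000⌋=12872; principal=142776-12872=129904; balance=1274549-129904=1144645
31. interest=⌊1144645·101/10000⌋=11560; principal=142776-11560=131216; balance=1144645-131216=1013429
32. interest=⌊1013429·101/10000⌋=10235; principal=142776-10235=132541; balance=1013429-132541=880888
33. interest=⌊880888·101/10000⌋=8896; principal=142776-8896=133880; balance=880888-133880=747008
34. interest=⌊747008·101/10000⌋=7544; principal=142776-7544=135232; balance=747008-135232=611776
35. interest=⌊611776·101/10000⌋=6178; principal=142776-6178=136598; balance=611776-136598=475178
36. interest=⌊475178·101/10000⌋=4799; principal=142776-4799=137977; balance=475178-137977=337201
37. interest=⌊337201·101/10000⌋=3405; principal=142776-3405=139371; balance=337201-139371=197830

1 45713 97063 4429014
2 44733 98043 4330971
3 43742 99034 4231937
4 42742 100034 4131903
5 41732 101044 4030859
6 40711 102065 3928794
7 39680 103096 3825698
8 38639 104137 3721561
9 37587 105189 3616372
10 36525 106251 3510121
11 35452 107324 3402797
12 34368 108408 3294389
13 33273 109503 3184886
14 32167 110609 3074277
15 31050 111726 2962551
16 29921 112855 2849696
17 28781 113995 2735701
18 27630 115146 2620555
19 26467 116309 2504246
20 25292 117484 2386762
21 24106 118670 2268092
22 22907 119869 2148223
23 21697 121079 2027144
24 20474 122302 1904842
25 19238 123538 1781304
26 17991 124785 1656519
27 16730 126046 1530473
28 15457 127319 1403154
29 14171 128605 1274549
30 12872 129904 1144645
31 11560 131216 1013429
32 10235 132541 880888
33 8896 133880 747008
34 7544 135232 611776
35 6178 136598 475178
36 4799 137977 337201
37 3405 139371 197830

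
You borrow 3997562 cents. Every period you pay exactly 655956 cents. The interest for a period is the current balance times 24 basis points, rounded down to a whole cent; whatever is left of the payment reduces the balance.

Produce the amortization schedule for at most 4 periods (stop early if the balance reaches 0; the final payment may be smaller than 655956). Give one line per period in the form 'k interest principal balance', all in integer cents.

1. interest=⌊3997562·24/10000⌋=9594; principal=655956-9594=646362; balance=3997562-646362=3351200
2. interest=⌊3351200·24/10000⌋=8042; principal=655956-8042=647914; balance=3351200-647914=2703286
3. interest=⌊2703286·24/10000⌋=6487; principal=655956-6487=649469; balance=2703286-649469=2053817
4. interest=⌊2053817·24/10000⌋=4929; principal=655956-4929=651027; balance=2053817-651027=1402790

1 9594 646362 3351200
2 8042 647914 2703286
3 6487 649469 2053817
4 4929 651027 1402790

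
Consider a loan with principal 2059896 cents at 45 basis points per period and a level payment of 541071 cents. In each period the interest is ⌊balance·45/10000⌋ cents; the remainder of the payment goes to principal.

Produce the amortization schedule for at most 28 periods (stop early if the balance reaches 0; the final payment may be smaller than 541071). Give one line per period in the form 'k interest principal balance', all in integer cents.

1 9269 531802 1528094
2 6876 534195 993899
3 4472 536599 457300
4 2057 457300 0

1. interest=⌊2059896·45/10000⌋=9269; principal=541071-9269=531802; balance=2059896-531802=1528094
2. interest=⌊1528094·45/10000⌋=6876; principal=541071-6876=534195; balance=1528094-534195=993899
3. interest=⌊993899·45/10000⌋=4472; principal=541071-4472=536599; balance=993899-536599=457300
4. interest=⌊457300·45/10000⌋=2057; principal=min(541071-2057,457300)=457300; balance=457300-457300=0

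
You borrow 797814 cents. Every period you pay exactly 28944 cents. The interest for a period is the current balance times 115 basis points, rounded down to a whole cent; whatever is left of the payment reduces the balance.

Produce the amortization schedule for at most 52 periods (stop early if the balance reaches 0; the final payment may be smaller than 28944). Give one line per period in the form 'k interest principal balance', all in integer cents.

1 9174 19770 778044
2 8947 19997 758047
3 8717 20227 737820
4 8484 20460 717360
5 8249 20695 696665
6 8011 20933 675732
7 7770 21174 654558
8 7527 21417 633141
9 7281 21663 611478
10 7031 21913 589565
11 6779 22165 567400
12 6525 22419 544981
13 6267 22677 522304
14 6006 22938 499366
15 5742 23202 476164
16 5475 23469 452695
17 5205 23739 428956
18 4932 24012 404944
19 4656 24288 380656
20 4377 24567 356089
21 4095 24849 331240
22 3809 25135 306105
23 3520 25424 280681
24 3227 25717 254964
25 2932 26012 228952
26 2632 26312 202640
27 2330 26614 176026
28 2024 26920 149106
29 1714 27230 121876
30 1401 27543 94333
31 1084 27860 66473
32 764 28180 38293
33 440 28504 9789
34 112 9789 0

1. interest=⌊797814·115/10000⌋=9174; principal=28944-9174=19770; balance=797814-19770=778044
2. interest=⌊778044·115/10000⌋=8947; principal=28944-8947=19997; balance=778044-19997=758047
3. interest=⌊758047·115/10000⌋=8717; principal=28944-8717=20227; balance=758047-20227=737820
4. interest=⌊737820·115/10000⌋=8484; principal=28944-8484=20460; balance=737820-20460=717360
5. interest=⌊717360·115/10000⌋=8249; principal=28944-8249=20695; balance=717360-20695=696665
6. interest=⌊696665·115/10000⌋=8011; principal=28944-8011=20933; balance=696665-20933=675732
7. interest=⌊675732·115/10000⌋=7770; principal=28944-7770=21174; balance=675732-21174=654558
8. interest=⌊654558·115/10000⌋=7527; principal=28944-7527=21417; balance=654558-21417=633141
9. interest=⌊633141·115/10000⌋=7281; principal=28944-7281=21663; balance=633141-21663=611478
10. interest=⌊611478·115/10000⌋=7031; principal=28944-7031=21913; balance=611478-21913=589565
11. interest=⌊589565·115/10000⌋=6779; principal=28944-6779=22165; balance=589565-22165=567400
12. interest=⌊567400·115/10000⌋=6525; principal=28944-6525=22419; balance=567400-22419=544981
13. interest=⌊544981·115/10000⌋=6267; principal=28944-6267=22677; balance=544981-22677=522304
14. interest=⌊522304·115/10000⌋=6006; principal=28944-6006=22938; balance=522304-22938=499366
15. interest=⌊499366·115/10000⌋=5742; principal=28944-5742=23202; balance=499366-23202=476164
16. interest=⌊476164·115/10000⌋=5475; principal=28944-5475=23469; balance=476164-23469=452695
17. interest=⌊452695·115/10000⌋=5205; principal=28944-5205=23739; balance=452695-23739=428956
18. interest=⌊428956·115/10000⌋=4932; principal=28944-4932=24012; balance=428956-24012=404944
19. interest=⌊404944·115/10000⌋=4656; principal=28944-4656=24288; balance=404944-24288=380656
20. interest=⌊380656·115/10000⌋=4377; principal=28944-4377=24567; balance=380656-24567=356089
21. interest=⌊356089·115/10000⌋=4095; principal=28944-4095=24849; balance=356089-24849=331240
22. interest=⌊331240·115/10000⌋=3809; principal=28944-3809=25135; balance=331240-25135=306105
23. interest=⌊306105·115/10000⌋=3520; principal=28944-3520=25424; balance=306105-25424=280681
24. interest=⌊280681·115/10000⌋=3227; principal=28944-3227=25717; balance=280681-25717=254964
25. interest=⌊254964·115/10000⌋=2932; principal=28944-2932=26012; balance=254964-26012=228952
26. interest=⌊228952·115/10000⌋=2632; principal=28944-2632=26312; balance=228952-26312=202640
27. interest=⌊202640·115/10000⌋=2330; principal=28944-2330=26614; balance=202640-26614=176026
28. interest=⌊176026·115/10000⌋=2024; principal=28944-2024=26920; balance=176026-26920=149106
29. interest=⌊149106·115/10000⌋=1714; principal=28944-1714=27230; balance=149106-27230=121876
30. interest=⌊121876·115/10000⌋=1401; principal=28944-1401=27543; balance=121876-27543=94333
31. interest=⌊94333·115/10000⌋=1084; principal=28944-1084=27860; balance=94333-27860=66473
32. interest=⌊66473·115/10000⌋=764; principal=28944-764=28180; balance=66473-28180=38293
33. interest=⌊38293·115/10000⌋=440; principal=28944-440=28504; balance=38293-28504=9789
34. interest=⌊9789·115/10000⌋=112; principal=min(28944-112,9789)=9789; balance=9789-9789=0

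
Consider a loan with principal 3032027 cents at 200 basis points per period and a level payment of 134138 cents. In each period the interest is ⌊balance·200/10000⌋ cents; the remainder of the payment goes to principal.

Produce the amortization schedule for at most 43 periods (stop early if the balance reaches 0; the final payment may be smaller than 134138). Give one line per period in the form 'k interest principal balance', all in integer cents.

1 60640 73498 2958529
2 59170 74968 2883561
3 57671 76467 2807094
4 56141 77997 2729097
5 54581 79557 2649540
6 52990 81148 2568392
7 51367 82771 2485621
8 49712 84426 2401195
9 48023 86115 2315080
10 46301 87837 2227243
11 44544 89594 2137649
12 42752 91386 2046263
13 40925 93213 1953050
14 39061 95077 1857973
15 37159 96979 1760994
16 35219 98919 1662075
17 33241 100897 1561178
18 31223 102915 1458263
19 29165 104973 1353290
20 27065 107073 1246217
21 24924 109214 1137003
22 22740 111398 1025605
23 20512 113626 911979
24 18239 115899 796080
25 15921 118217 677863
26 13557 120581 557282
27 11145 122993 434289
28 8685 125453 308836
29 6176 127962 180874
30 3617 130521 50353
31 1007 50353 0

1. interest=⌊3032027·200/10000⌋=60640; principal=134138-60640=73498; balance=3032027-73498=2958529
2. interest=⌊2958529·200/10000⌋=59170; principal=134138-59170=74968; balance=2958529-74968=2883561
3. interest=⌊2883561·200/10000⌋=57671; principal=134138-57671=76467; balance=2883561-76467=2807094
4. interest=⌊2807094·200/10000⌋=56141; principal=134138-56141=77997; balance=2807094-77997=2729097
5. interest=⌊2729097·200/10000⌋=54581; principal=134138-54581=79557; balance=2729097-79557=2649540
6. interest=⌊2649540·200/10000⌋=52990; principal=134138-52990=81148; balance=2649540-81148=2568392
7. interest=⌊2568392·200/10000⌋=51367; principal=134138-51367=82771; balance=2568392-82771=2485621
8. interest=⌊2485621·200/10000⌋=49712; principal=134138-49712=84426; balance=2485621-84426=2401195
9. interest=⌊2401195·200/10000⌋=48023; principal=134138-48023=86115; balance=2401195-86115=2315080
10. interest=⌊2315080·200/10000⌋=46301; principal=134138-46301=87837; balance=2315080-87837=2227243
11. interest=⌊2227243·200/10000⌋=44544; principal=134138-44544=89594; balance=2227243-89594=2137649
12. interest=⌊2137649·200/10000⌋=42752; principal=134138-42752=91386; balance=2137649-91386=2046263
13. interest=⌊2046263·200/10000⌋=40925; principal=134138-40925=93213; balance=2046263-93213=1953050
14. interest=⌊1953050·200/10000⌋=39061; principal=134138-39061=95077; balance=1953050-95077=1857973
15. interest=⌊1857973·200/10000⌋=37159; principal=134138-37159=96979; balance=1857973-96979=1760994
16. interest=⌊1760994·200/10000⌋=35219; principal=134138-35219=98919; balance=1760994-98919=1662075
17. interest=⌊1662075·200/10000⌋=33241; principal=134138-33241=100897; balance=1662075-100897=1561178
18. interest=⌊1561178·200/10000⌋=31223; principal=134138-31223=102915; balance=1561178-102915=1458263
19. interest=⌊1458263·200/10000⌋=29165; principal=134138-29165=104973; balance=1458263-104973=1353290
20. interest=⌊1353290·200/10000⌋=27065; principal=134138-27065=107073; balance=1353290-107073=1246217
21. interest=⌊1246217·200/10000⌋=24924; principal=134138-24924=109214; balance=1246217-109214=1137003
22. interest=⌊1137003·200/10000⌋=22740; principal=134138-22740=111398; balance=1137003-111398=1025605
23. interest=⌊1025605·200/10000⌋=20512; principal=134138-20512=113626; balance=1025605-113626=911979
24. interest=⌊911979·200/10000⌋=18239; principal=134138-18239=115899; balance=911979-115899=796080
25. interest=⌊796080·200/10000⌋=15921; principal=134138-15921=118217; balance=796080-118217=677863
26. interest=⌊677863·200/10000⌋=13557; principal=134138-13557=120581; balance=677863-120581=557282
27. interest=⌊557282·200/10000⌋=11145; principal=134138-11145=122993; balance=557282-122993=434289
28. interest=⌊434289·200/10000⌋=8685; principal=134138-8685=125453; balance=434289-125453=308836
29. interest=⌊308836·200/10000⌋=6176; principal=134138-6176=127962; balance=308836-127962=180874
30. interest=⌊180874·200/10000⌋=3617; principal=134138-3617=130521; balance=180874-130521=50353
31. interest=⌊50353·200/10000⌋=1007; principal=min(134138-1007,50353)=50353; balance=50353-50353=0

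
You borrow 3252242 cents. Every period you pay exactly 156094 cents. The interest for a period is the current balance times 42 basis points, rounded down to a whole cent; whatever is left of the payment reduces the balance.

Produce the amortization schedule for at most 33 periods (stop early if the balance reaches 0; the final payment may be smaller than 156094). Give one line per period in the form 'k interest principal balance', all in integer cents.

1 13659 142435 3109807
2 13061 143033 2966774
3 12460 143634 2823140
4 11857 144237 2678903
5 11251 144843 2534060
6 10643 145451 2388609
7 10032 146062 2242547
8 9418 146676 2095871
9 8802 147292 1948579
10 8184 147910 1800669
11 7562 148532 1652137
12 6938 149156 1502981
13 6312 149782 1353199
14 5683 150411 1202788
15 5051 151043 1051745
16 4417 151677 900068
17 3780 152314 747754
18 3140 152954 594800
19 2498 153596 441204
20 1853 154241 286963
21 1205 154889 132074
22 554 132074 0

1. interest=⌊3252242·42/10000⌋=13659; principal=156094-13659=142435; balance=3252242-142435=3109807
2. interest=⌊3109807·42/10000⌋=13061; principal=156094-13061=143033; balance=3109807-143033=2966774
3. interest=⌊2966774·42/10000⌋=12460; principal=156094-12460=143634; balance=2966774-143634=2823140
4. interest=⌊2823140·42/10000⌋=11857; principal=156094-11857=144237; balance=2823140-144237=2678903
5. interest=⌊2678903·42/10000⌋=11251; principal=156094-11251=144843; balance=2678903-144843=2534060
6. interest=⌊2534060·42/10000⌋=10643; principal=156094-10643=145451; balance=2534060-145451=2388609
7. interest=⌊2388609·42/10000⌋=10032; principal=156094-10032=146062; balance=2388609-146062=2242547
8. interest=⌊2242547·42/10000⌋=9418; principal=156094-9418=146676; balance=2242547-146676=2095871
9. interest=⌊2095871·42/10000⌋=8802; principal=156094-8802=147292; balance=2095871-147292=1948579
10. interest=⌊1948579·42/10000⌋=8184; principal=156094-8184=147910; balance=1948579-147910=1800669
11. interest=⌊1800669·42/10000⌋=7562; principal=156094-7562=148532; balance=1800669-148532=1652137
12. interest=⌊1652137·42/10000⌋=6938; principal=156094-6938=149156; balance=1652137-149156=1502981
13. interest=⌊1502981·42/10000⌋=6312; principal=156094-6312=149782; balance=1502981-149782=1353199
14. interest=⌊1353199·42/10000⌋=5683; principal=156094-5683=150411; balance=1353199-150411=1202788
15. interest=⌊1202788·42/10000⌋=5051; principal=156094-5051=151043; balance=1202788-151043=1051745
16. interest=⌊1051745·42/10000⌋=4417; principal=156094-4417=151677; balance=1051745-151677=900068
17. interest=⌊900068·42/10000⌋=3780; principal=156094-3780=152314; balance=900068-152314=747754
18. interest=⌊747754·42/10000⌋=3140; principal=156094-3140=152954; balance=747754-152954=594800
19. interest=⌊594800·42/10000⌋=2498; principal=156094-2498=153596; balance=594800-153596=441204
20. interest=⌊441204·42/10000⌋=1853; principal=156094-1853=154241; balance=441204-154241=286963
21. interest=⌊286963·42/10000⌋=1205; principal=156094-1205=154889; balance=286963-154889=132074
22. interest=⌊132074·42/10000⌋=554; principal=min(156094-554,132074)=132074; balance=132074-132074=0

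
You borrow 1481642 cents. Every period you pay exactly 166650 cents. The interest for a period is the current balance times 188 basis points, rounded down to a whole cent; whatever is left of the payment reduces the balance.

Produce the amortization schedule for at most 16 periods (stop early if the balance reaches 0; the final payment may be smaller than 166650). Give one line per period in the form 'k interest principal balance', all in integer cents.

1. interest=⌊1481642·188/10000⌋=27854; principal=166650-27854=138796; balance=1481642-138796=1342846
2. interest=⌊1342846·188/10000⌋=25245; principal=166650-25245=141405; balance=1342846-141405=1201441
3. interest=⌊1201441·188/10000⌋=22587; principal=166650-22587=144063; balance=1201441-144063=1057378
4. interest=⌊1057378·188/10000⌋=19878; principal=166650-19878=146772; balance=1057378-146772=910606
5. interest=⌊910606·188/10000⌋=17119; principal=166650-17119=149531; balance=910606-149531=761075
6. interest=⌊761075·188/10000⌋=14308; principal=166650-14308=152342; balance=761075-152342=608733
7. interest=⌊608733·188/10000⌋=11444; principal=166650-11444=155206; balance=608733-155206=453527
8. interest=⌊453527·188/10000⌋=8526; principal=166650-8526=158124; balance=453527-158124=295403
9. interest=⌊295403·188/10000⌋=5553; principal=166650-5553=161097; balance=295403-161097=134306
10. interest=⌊134306·188/10000⌋=2524; principal=min(166650-2524,134306)=134306; balance=134306-134306=0

1 27854 138796 1342846
2 25245 141405 1201441
3 22587 144063 1057378
4 19878 146772 910606
5 17119 149531 761075
6 14308 152342 608733
7 11444 155206 453527
8 8526 158124 295403
9 5553 161097 134306
10 2524 134306 0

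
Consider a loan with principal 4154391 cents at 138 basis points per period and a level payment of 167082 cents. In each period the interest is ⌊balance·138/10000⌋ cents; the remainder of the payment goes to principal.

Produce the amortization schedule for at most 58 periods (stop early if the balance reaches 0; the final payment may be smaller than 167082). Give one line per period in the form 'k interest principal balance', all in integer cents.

1. interest=⌊4154391·138/10000⌋=57330; principal=167082-57330=109752; balance=4154391-109752=4044639
2. interest=⌊4044639·138/10000⌋=55816; principal=167082-55816=111266; balance=4044639-111266=3933373
3. interest=⌊3933373·138/10000⌋=54280; principal=167082-54280=112802; balance=3933373-112802=3820571
4. interest=⌊3820571·138/10000⌋=52723; principal=167082-52723=114359; balance=3820571-114359=3706212
5. interest=⌊3706212·138/10000⌋=51145; principal=167082-51145=115937; balance=3706212-115937=3590275
6. interest=⌊3590275·138/10000⌋=49545; principal=167082-49545=117537; balance=3590275-117537=3472738
7. interest=⌊3472738·138/10000⌋=47923; principal=167082-47923=119159; balance=3472738-119159=3353579
8. interest=⌊3353579·138/10000⌋=46279; principal=167082-46279=120803; balance=3353579-120803=3232776
9. interest=⌊3232776·138/10000⌋=44612; principal=167082-44612=122470; balance=3232776-122470=3110306
10. interest=⌊3110306·138/10000⌋=42922; principal=167082-42922=124160; balance=3110306-124160=2986146
11. interest=⌊2986146·138/10000⌋=41208; principal=167082-41208=125874; balance=2986146-125874=2860272
12. interest=⌊2860272·138/10000⌋=39471; principal=167082-39471=127611; balance=2860272-127611=2732661
13. interest=⌊2732661·138/10000⌋=37710; principal=167082-37710=129372; balance=2732661-129372=2603289
14. interest=⌊2603289·138/10000⌋=35925; principal=167082-35925=131157; balance=2603289-131157=2472132
15. interest=⌊2472132·138/10000⌋=34115; principal=167082-34115=132967; balance=2472132-132967=2339165
16. interest=⌊2339165·138/10000⌋=32280; principal=167082-32280=134802; balance=2339165-134802=2204363
17. interest=⌊2204363·138/10000⌋=30420; principal=167082-30420=136662; balance=2204363-136662=2067701
18. interest=⌊2067701·138/10000⌋=28534; principal=167082-28534=138548; balance=2067701-138548=1929153
19. interest=⌊1929153·138/10000⌋=26622; principal=167082-26622=140460; balance=1929153-140460=1788693
20. interest=⌊1788693·138/10000⌋=24683; principal=167082-24683=142399; balance=1788693-142399=1646294
21. interest=⌊1646294·138/10000⌋=22718; principal=167082-22718=144364; balance=1646294-144364=1501930
22. interest=⌊1501930·138/10000⌋=20726; principal=167082-20726=146356; balance=1501930-146356=1355574
23. interest=⌊1355574·138/10000⌋=18706; principal=167082-18706=148376; balance=1355574-148376=1207198
24. interest=⌊1207198·138/10000⌋=16659; principal=167082-16659=150423; balance=1207198-150423=1056775
25. interest=⌊1056775·138/10000⌋=14583; principal=167082-14583=152499; balance=1056775-152499=904276
26. interest=⌊904276·138/10000⌋=12479; principal=167082-12479=154603; balance=904276-154603=749673
27. interest=⌊749673·138/10000⌋=10345; principal=167082-10345=156737; balance=749673-156737=592936
28. interest=⌊592936·138/10000⌋=8182; principal=167082-8182=158900; balance=592936-158900=434036
29. interest=⌊434036·138/10000⌋=5989; principal=167082-5989=161093; balance=434036-161093=272943
30. interest=⌊272943·138/10000⌋=3766; principal=167082-3766=163316; balance=272943-163316=109627
31. interest=⌊109627·138/10000⌋=1512; principal=min(167082-1512,109627)=109627; balance=109627-109627=0

1 57330 109752 4044639
2 55816 111266 3933373
3 54280 112802 3820571
4 52723 114359 3706212
5 51145 115937 3590275
6 49545 117537 3472738
7 47923 119159 3353579
8 46279 120803 3232776
9 44612 122470 3110306
10 42922 124160 2986146
11 41208 125874 2860272
12 39471 127611 2732661
13 37710 129372 2603289
14 35925 131157 2472132
15 34115 132967 2339165
16 32280 134802 2204363
17 30420 136662 2067701
18 28534 138548 1929153
19 26622 140460 1788693
20 24683 142399 1646294
21 22718 144364 1501930
22 20726 146356 1355574
23 18706 148376 1207198
24 16659 150423 1056775
25 14583 152499 904276
26 12479 154603 749673
27 10345 156737 592936
28 8182 158900 434036
29 5989 161093 272943
30 3766 163316 109627
31 1512 109627 0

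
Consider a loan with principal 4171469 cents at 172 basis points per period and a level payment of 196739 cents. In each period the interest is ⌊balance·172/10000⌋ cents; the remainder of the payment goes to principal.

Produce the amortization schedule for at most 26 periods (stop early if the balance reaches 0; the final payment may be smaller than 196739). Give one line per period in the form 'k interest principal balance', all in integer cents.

1 71749 124990 4046479
2 69599 127140 3919339
3 67412 129327 3790012
4 65188 131551 3658461
5 62925 133814 3524647
6 60623 136116 3388531
7 58282 138457 3250074
8 55901 140838 3109236
9 53478 143261 2965975
10 51014 145725 2820250
11 48508 148231 2672019
12 45958 150781 2521238
13 43365 153374 2367864
14 40727 156012 2211852
15 38043 158696 2053156
16 35314 161425 1891731
17 32537 164202 1727529
18 29713 167026 1560503
19 26840 169899 1390604
20 23918 172821 1217783
21 20945 175794 1041989
22 17922 178817 863172
23 14846 181893 681279
24 11717 185022 496257
25 8535 188204 308053
26 5298 191441 116612

1. interest=⌊4171469·172/10000⌋=71749; principal=196739-71749=124990; balance=4171469-124990=4046479
2. interest=⌊4046479·172/10000⌋=69599; principal=196739-69599=127140; balance=4046479-127140=3919339
3. interest=⌊3919339·172/10000⌋=67412; principal=196739-67412=129327; balance=3919339-129327=3790012
4. interest=⌊3790012·172/10000⌋=65188; principal=196739-65188=131551; balance=3790012-131551=3658461
5. interest=⌊3658461·172/10000⌋=62925; principal=196739-62925=133814; balance=3658461-133814=3524647
6. interest=⌊3524647·172/10000⌋=60623; principal=196739-60623=136116; balance=3524647-136116=3388531
7. interest=⌊3388531·172/10000⌋=58282; principal=196739-58282=138457; balance=3388531-138457=3250074
8. interest=⌊3250074·172/10000⌋=55901; principal=196739-55901=140838; balance=3250074-140838=3109236
9. interest=⌊3109236·172/10000⌋=53478; principal=196739-53478=143261; balance=3109236-143261=2965975
10. interest=⌊2965975·172/10000⌋=51014; principal=196739-51014=145725; balance=2965975-145725=2820250
11. interest=⌊2820250·172/10000⌋=48508; principal=196739-48508=148231; balance=2820250-148231=2672019
12. interest=⌊2672019·172/10000⌋=45958; principal=196739-45958=150781; balance=2672019-150781=2521238
13. interest=⌊2521238·172/10000⌋=43365; principal=196739-43365=153374; balance=2521238-153374=2367864
14. interest=⌊2367864·172/10000⌋=40727; principal=196739-40727=156012; balance=2367864-156012=2211852
15. interest=⌊2211852·172/10000⌋=38043; principal=196739-38043=158696; balance=2211852-158696=2053156
16. interest=⌊2053156·172/10000⌋=35314; principal=196739-35314=161425; balance=2053156-161425=1891731
17. interest=⌊1891731·172/10000⌋=32537; principal=196739-32537=164202; balance=1891731-164202=1727529
18. interest=⌊1727529·172/10000⌋=29713; principal=196739-29713=167026; balance=1727529-167026=1560503
19. interest=⌊1560503·172/10000⌋=26840; principal=196739-26840=169899; balance=1560503-169899=1390604
20. interest=⌊1390604·172/10000⌋=23918; principal=196739-23918=172821; balance=1390604-172821=1217783
21. interest=⌊1217783·172/10000⌋=20945; principal=196739-20945=175794; balance=1217783-175794=1041989
22. interest=⌊1041989·172/10000⌋=17922; principal=196739-17922=178817; balance=1041989-178817=863172
23. interest=⌊863172·172/10000⌋=14846; principal=196739-14846=181893; balance=863172-181893=681279
24. interest=⌊681279·172/10000⌋=11717; principal=196739-11717=185022; balance=681279-185022=496257
25. interest=⌊496257·172/10000⌋=8535; principal=196739-8535=188204; balance=496257-188204=308053
26. interest=⌊308053·172/10000⌋=5298; principal=196739-5298=191441; balance=308053-191441=116612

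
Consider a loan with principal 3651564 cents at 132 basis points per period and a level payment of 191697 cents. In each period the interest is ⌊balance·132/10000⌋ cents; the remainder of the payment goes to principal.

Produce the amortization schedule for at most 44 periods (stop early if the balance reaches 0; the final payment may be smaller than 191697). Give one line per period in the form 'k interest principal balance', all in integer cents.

1. interest=⌊3651564·132/10000⌋=48200; principal=191697-48200=143497; balance=3651564-143497=3508067
2. interest=⌊3508067·132/10000⌋=46306; principal=191697-46306=145391; balance=3508067-145391=3362676
3. interest=⌊3362676·132/10000⌋=44387; principal=191697-44387=147310; balance=3362676-147310=3215366
4. interest=⌊3215366·132/10000⌋=42442; principal=191697-42442=149255; balance=3215366-149255=3066111
5. interest=⌊3066111·132/10000⌋=40472; principal=191697-40472=151225; balance=3066111-151225=2914886
6. interest=⌊2914886·132/10000⌋=38476; principal=191697-38476=153221; balance=2914886-153221=2761665
7. interest=⌊2761665·132/10000⌋=36453; principal=191697-36453=155244; balance=2761665-155244=2606421
8. interest=⌊2606421·132/10000⌋=34404; principal=191697-34404=157293; balance=2606421-157293=2449128
9. interest=⌊2449128·132/10000⌋=32328; principal=191697-32328=159369; balance=2449128-159369=2289759
10. interest=⌊2289759·132/10000⌋=30224; principal=191697-30224=161473; balance=2289759-161473=2128286
11. interest=⌊2128286·132/10000⌋=28093; principal=191697-28093=163604; balance=2128286-163604=1964682
12. interest=⌊1964682·132/10000⌋=25933; principal=191697-25933=165764; balance=1964682-165764=1798918
13. interest=⌊1798918·132/10000⌋=23745; principal=191697-23745=167952; balance=1798918-167952=1630966
14. interest=⌊1630966·132/10000⌋=21528; principal=191697-21528=170169; balance=1630966-170169=1460797
15. interest=⌊1460797·132/10000⌋=19282; principal=191697-19282=172415; balance=1460797-172415=1288382
16. interest=⌊1288382·132/10000⌋=17006; principal=191697-17006=174691; balance=1288382-174691=1113691
17. interest=⌊1113691·132/10000⌋=14700; principal=191697-14700=176997; balance=1113691-176997=936694
18. interest=⌊936694·132/10000⌋=12364; principal=191697-12364=179333; balance=936694-179333=757361
19. interest=⌊757361·132/10000⌋=9997; principal=191697-9997=181700; balance=757361-181700=575661
20. interest=⌊575661·132/10000⌋=7598; principal=191697-7598=184099; balance=575661-184099=391562
21. interest=⌊391562·132/10000⌋=5168; principal=191697-5168=186529; balance=391562-186529=205033
22. interest=⌊205033·132/10000⌋=2706; principal=191697-2706=188991; balance=205033-188991=16042
23. interest=⌊16042·132/10000⌋=211; principal=min(191697-211,16042)=16042; balance=16042-16042=0

1 48200 143497 3508067
2 46306 145391 3362676
3 44387 147310 3215366
4 42442 149255 3066111
5 40472 151225 2914886
6 38476 153221 2761665
7 36453 155244 2606421
8 34404 157293 2449128
9 32328 159369 2289759
10 30224 161473 2128286
11 28093 163604 1964682
12 25933 165764 1798918
13 23745 167952 1630966
14 21528 170169 1460797
15 19282 172415 1288382
16 17006 174691 1113691
17 14700 176997 936694
18 12364 179333 757361
19 9997 181700 575661
20 7598 184099 391562
21 5168 186529 205033
22 2706 188991 16042
23 211 16042 0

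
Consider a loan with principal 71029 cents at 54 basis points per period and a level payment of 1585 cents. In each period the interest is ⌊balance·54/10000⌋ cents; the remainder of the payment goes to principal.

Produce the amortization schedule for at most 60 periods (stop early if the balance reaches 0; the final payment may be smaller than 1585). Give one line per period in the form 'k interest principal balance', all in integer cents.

1 383 1202 69827
2 377 1208 68619
3 370 1215 67404
4 363 1222 66182
5 357 1228 64954
6 350 1235 63719
7 344 1241 62478
8 337 1248 61230
9 330 1255 59975
10 323 1262 58713
11 317 1268 57445
12 310 1275 56170
13 303 1282 54888
14 296 1289 53599
15 289 1296 52303
16 282 1303 51000
17 275 1310 49690
18 268 1317 48373
19 261 1324 47049
20 254 1331 45718
21 246 1339 44379
22 239 1346 43033
23 232 1353 41680
24 225 1360 40320
25 217 1368 38952
26 210 1375 37577
27 202 1383 36194
28 195 1390 34804
29 187 1398 33406
30 180 1405 32001
31 172 1413 30588
32 165 1420 29168
33 157 1428 27740
34 149 1436 26304
35 142 1443 24861
36 134 1451 23410
37 126 1459 21951
38 118 1467 20484
39 110 1475 19009
40 102 1483 17526
41 94 1491 16035
42 86 1499 14536
43 78 1507 13029
44 70 1515 11514
45 62 1523 9991
46 53 1532 8459
47 45 1540 6919
48 37 1548 5371
49 29 1556 3815
50 20 1565 2250
51 12 1573 677
52 3 677 0

1. interest=⌊71029·54/10000⌋=383; principal=1585-383=1202; balance=71029-1202=69827
2. interest=⌊69827·54/10000⌋=377; principal=1585-377=1208; balance=69827-1208=68619
3. interest=⌊68619·54/10000⌋=370; principal=1585-370=1215; balance=68619-1215=67404
4. interest=⌊67404·54/10000⌋=363; principal=1585-363=1222; balance=67404-1222=66182
5. interest=⌊66182·54/10000⌋=357; principal=1585-357=1228; balance=66182-1228=64954
6. interest=⌊64954·54/10000⌋=350; principal=1585-350=1235; balance=64954-1235=63719
7. interest=⌊63719·54/10000⌋=344; principal=1585-344=1241; balance=63719-1241=62478
8. interest=⌊62478·54/10000⌋=337; principal=1585-337=1248; balance=62478-1248=61230
9. interest=⌊61230·54/10000⌋=330; principal=1585-330=1255; balance=61230-1255=59975
10. interest=⌊59975·54/10000⌋=323; principal=1585-323=1262; balance=59975-1262=58713
11. interest=⌊58713·54/10000⌋=317; principal=1585-317=1268; balance=58713-1268=57445
12. interest=⌊57445·54/10000⌋=310; principal=1585-310=1275; balance=57445-1275=56170
13. interest=⌊56170·54/10000⌋=303; principal=1585-303=1282; balance=56170-1282=54888
14. interest=⌊54888·54/10000⌋=296; principal=1585-296=1289; balance=54888-1289=53599
15. interest=⌊53599·54/10000⌋=289; principal=1585-289=1296; balance=53599-1296=52303
16. interest=⌊52303·54/10000⌋=282; principal=1585-282=1303; balance=52303-1303=51000
17. interest=⌊51000·54/10000⌋=275; principal=1585-275=1310; balance=51000-1310=49690
18. interest=⌊49690·54/10000⌋=268; principal=1585-268=1317; balance=49690-1317=48373
19. interest=⌊48373·54/10000⌋=261; principal=1585-261=1324; balance=48373-1324=47049
20. interest=⌊47049·54/10000⌋=254; principal=1585-254=1331; balance=47049-1331=45718
21. interest=⌊45718·54/10000⌋=246; principal=1585-246=1339; balance=45718-1339=44379
22. interest=⌊44379·54/10000⌋=239; principal=1585-239=1346; balance=44379-1346=43033
23. interest=⌊43033·54/10000⌋=232; principal=1585-232=1353; balance=43033-1353=41680
24. interest=⌊41680·54/10000⌋=225; principal=1585-225=1360; balance=41680-1360=40320
25. interest=⌊40320·54/10000⌋=217; principal=1585-217=1368; balance=40320-1368=38952
26. interest=⌊38952·54/10000⌋=210; principal=1585-210=1375; balance=38952-1375=37577
27. interest=⌊37577·54/10000⌋=202; principal=1585-202=1383; balance=37577-1383=36194
28. interest=⌊36194·54/10000⌋=195; principal=1585-195=1390; balance=36194-1390=34804
29. interest=⌊34804·54/10000⌋=187; principal=1585-187=1398; balance=34804-1398=33406
30. interest=⌊33406·54/10000⌋=180; principal=1585-180=1405; balance=33406-1405=32001
31. interest=⌊32001·54/10000⌋=172; principal=1585-172=1413; balance=32001-1413=30588
32. interest=⌊30588·54/10000⌋=165; principal=1585-165=1420; balance=30588-1420=29168
33. interest=⌊29168·54/10000⌋=157; principal=1585-157=1428; balance=29168-1428=27740
34. interest=⌊27740·54/10000⌋=149; principal=1585-149=1436; balance=27740-1436=26304
35. interest=⌊26304·54/10000⌋=142; principal=1585-142=1443; balance=26304-1443=24861
36. interest=⌊24861·54/10000⌋=134; principal=1585-134=1451; balance=24861-1451=23410
37. interest=⌊23410·54/10000⌋=126; principal=1585-126=1459; balance=23410-1459=21951
38. interest=⌊21951·54/10000⌋=118; principal=1585-118=1467; balance=21951-1467=20484
39. interest=⌊20484·54/10000⌋=110; principal=1585-110=1475; balance=20484-1475=19009
40. interest=⌊19009·54/10000⌋=102; principal=1585-102=1483; balance=19009-1483=17526
41. interest=⌊17526·54/10000⌋=94; principal=1585-94=1491; balance=17526-1491=16035
42. interest=⌊16035·54/10000⌋=86; principal=1585-86=1499; balance=16035-1499=14536
43. interest=⌊14536·54/10000⌋=78; principal=1585-78=1507; balance=14536-1507=13029
44. interest=⌊13029·54/10000⌋=70; principal=1585-70=1515; balance=13029-1515=11514
45. interest=⌊11514·54/10000⌋=62; principal=1585-62=1523; balance=11514-1523=9991
46. interest=⌊9991·54/10000⌋=53; principal=1585-53=1532; balance=9991-1532=8459
47. interest=⌊8459·54/10000⌋=45; principal=1585-45=1540; balance=8459-1540=6919
48. interest=⌊6919·54/10000⌋=37; principal=1585-37=1548; balance=6919-1548=5371
49. interest=⌊5371·54/10000⌋=29; principal=1585-29=1556; balance=5371-1556=3815
50. interest=⌊3815·54/10000⌋=20; principal=1585-20=1565; balance=3815-1565=2250
51. interest=⌊2250·54/10000⌋=12; principal=1585-12=1573; balance=2250-1573=677
52. interest=⌊677·54/10000⌋=3; principal=min(1585-3,677)=677; balance=677-677=0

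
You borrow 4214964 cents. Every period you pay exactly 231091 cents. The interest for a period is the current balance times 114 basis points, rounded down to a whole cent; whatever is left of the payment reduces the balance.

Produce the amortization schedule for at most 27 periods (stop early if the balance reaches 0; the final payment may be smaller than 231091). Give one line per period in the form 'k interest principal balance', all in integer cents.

1 48050 183041 4031923
2 45963 185128 3846795
3 43853 187238 3659557
4 41718 189373 3470184
5 39560 191531 3278653
6 37376 193715 3084938
7 35168 195923 2889015
8 32934 198157 2690858
9 30675 200416 2490442
10 28391 202700 2287742
11 26080 205011 2082731
12 23743 207348 1875383
13 21379 209712 1665671
14 18988 212103 1453568
15 16570 214521 1239047
16 14125 216966 1022081
17 11651 219440 802641
18 9150 221941 580700
19 6619 224472 356228
20 4060 227031 129197
21 1472 129197 0

1. interest=⌊4214964·114/10000⌋=48050; principal=231091-48050=183041; balance=4214964-183041=4031923
2. interest=⌊4031923·114/10000⌋=45963; principal=231091-45963=185128; balance=4031923-185128=3846795
3. interest=⌊3846795·114/10000⌋=43853; principal=231091-43853=187238; balance=3846795-187238=3659557
4. interest=⌊3659557·114/10000⌋=41718; principal=231091-41718=189373; balance=3659557-189373=3470184
5. interest=⌊3470184·114/10000⌋=39560; principal=231091-39560=191531; balance=3470184-191531=3278653
6. interest=⌊3278653·114/10000⌋=37376; principal=231091-37376=193715; balance=3278653-193715=3084938
7. interest=⌊3084938·114/10000⌋=35168; principal=231091-35168=195923; balance=3084938-195923=2889015
8. interest=⌊2889015·114/10000⌋=32934; principal=231091-32934=198157; balance=2889015-198157=2690858
9. interest=⌊2690858·114/10000⌋=30675; principal=231091-30675=200416; balance=2690858-200416=2490442
10. interest=⌊2490442·114/10000⌋=28391; principal=231091-28391=202700; balance=2490442-202700=2287742
11. interest=⌊2287742·114/10000⌋=26080; principal=231091-26080=205011; balance=2287742-205011=2082731
12. interest=⌊2082731·114/10000⌋=23743; principal=231091-23743=207348; balance=2082731-207348=1875383
13. interest=⌊1875383·114/10000⌋=21379; principal=231091-21379=209712; balance=1875383-209712=1665671
14. interest=⌊1665671·114/10000⌋=18988; principal=231091-18988=212103; balance=1665671-212103=1453568
15. interest=⌊1453568·114/10000⌋=16570; principal=231091-16570=214521; balance=1453568-214521=1239047
16. interest=⌊1239047·114/10000⌋=14125; principal=231091-14125=216966; balance=1239047-216966=1022081
17. interest=⌊1022081·114/10000⌋=11651; principal=231091-11651=219440; balance=1022081-219440=802641
18. interest=⌊802641·114/10000⌋=9150; principal=231091-9150=221941; balance=802641-221941=580700
19. interest=⌊580700·114/10000⌋=6619; principal=231091-6619=224472; balance=580700-224472=356228
20. interest=⌊356228·114/10000⌋=4060; principal=231091-4060=227031; balance=356228-227031=129197
21. interest=⌊129197·114/10000⌋=1472; principal=min(231091-1472,129197)=129197; balance=129197-129197=0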